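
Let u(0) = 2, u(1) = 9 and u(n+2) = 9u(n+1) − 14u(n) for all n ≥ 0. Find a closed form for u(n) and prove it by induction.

Claim: u(n) = 7^n + 2^n.

Base cases: u(0) = 2 and 7^0 + 2^0 = 2; u(1) = 9 and 7^1 + 2^1 = 9.
Assume u(j) = 7^j + 2^j for all 0 ≤ j ≤ r, where r ≥ 1.
Then u(r+1) = 9u(r) − 14u(r−1) = 9·(7^r + 2^r) − 14·(7^{r−1} + 2^{r−1}) = (9·7 − 14)7^{r−1} + (9·2 − 14)2^{r−1} = 49·7^{r−1} + 4·2^{r−1} = 7^{r+1} + 2^{r+1}.
This completes the inductive step, so u(n) = 7^n + 2^n for all n ≥ 0.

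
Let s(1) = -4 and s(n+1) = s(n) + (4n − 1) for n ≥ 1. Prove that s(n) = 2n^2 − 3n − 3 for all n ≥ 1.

Base case: s(1) = -4, and 2·1^2 − 3·1 − 3 = -4.
Assume s(j) = 2j^2 − 3j − 3.
Then s(j+1) = s(j) + (4j − 1) = (2j^2 − 3j − 3) + (4j − 1) = 2j^2 + j − 4,
and 2·(j+1)^2 − 3·(j+1) − 3 = 2j^2 + j − 4.
This completes the inductive step, so s(n) = 2n^2 − 3n − 3 for all n ≥ 1.

s(n) = 2n^2 − 3n − 3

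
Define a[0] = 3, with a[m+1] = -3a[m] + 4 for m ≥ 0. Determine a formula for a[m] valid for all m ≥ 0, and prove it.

Claim: a[m] = 2·(-3)^m + 1.

Base case: a[0] = 3, and 2·(-3)^0 + 1 = 2 + 1 = 3.
Assume a[j] = 2·(-3)^j + 1 for some j ≥ 0.
Then a[j+1] = -3a[j] + 4 = -3·(2·(-3)^j + 1) + 4 = -6·(-3)^j − 3 + 4 = 2·(-3)^{j+1} + 1.
So the formula holds for j+1, and by induction a[m] = 2·(-3)^m + 1 for all m ≥ 0.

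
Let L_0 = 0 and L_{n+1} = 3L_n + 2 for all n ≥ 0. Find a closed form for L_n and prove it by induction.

Claim: L_n = 3^n − 1.

Base case: L_0 = 0, and 3^0 − 1 = 1 − 1 = 0.
Assume L_r = 3^r − 1 for some r ≥ 0.
Then L_{r+1} = 3L_r + 2 = 3·(3^r − 1) + 2 = 3^{r+1} − 3 + 2 = 3^{r+1} − 1.
So the formula holds for r+1, and by induction L_n = 3^n − 1 for all n ≥ 0.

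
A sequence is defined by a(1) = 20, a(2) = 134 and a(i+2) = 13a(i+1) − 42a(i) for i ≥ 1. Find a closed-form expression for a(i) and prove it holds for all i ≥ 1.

Claim: a(i) = 2·7^i + 6^i.

Base cases: a(1) = 20 and 2·7^1 + 6^1 = 20; a(2) = 134 and 2·7^2 + 6^2 = 134.
Assume a(t) = 2·7^t + 6^t for all 1 ≤ t ≤ j, where j ≥ 2.
Then a(j+1) = 13a(j) − 42a(j−1) = 13·(2·7^j + 6^j) − 42·(2·7^{j−1} + 6^{j−1}) = 2·(13·7 − 42)7^{j−1} + (13·6 − 42)6^{j−1} = 98·7^{j−1} + 36·6^{j−1} = 2·7^{j+1} + 6^{j+1}.
This completes the inductive step, so a(i) = 2·7^i + 6^i for all i ≥ 1.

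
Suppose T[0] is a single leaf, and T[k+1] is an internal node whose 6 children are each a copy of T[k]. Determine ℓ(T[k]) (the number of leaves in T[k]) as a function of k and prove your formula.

Claim: ℓ(T[k]) = 6^k.

Base case: ℓ(T[0]) = 1, and 6^0 = 1.
Assume ℓ(T[m]) = 6^m.
Then ℓ(T[m+1]) = 6·ℓ(T[m]) = 6·6^m = 6^{m+1}.
Hence ℓ(T[k]) = 6^k for every k ≥ 0, by induction.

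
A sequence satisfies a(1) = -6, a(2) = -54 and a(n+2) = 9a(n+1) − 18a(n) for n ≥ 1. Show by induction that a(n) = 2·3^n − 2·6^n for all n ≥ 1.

Base cases: a(1) = -6 and 2·3^1 − 2·6^1 = -6; a(2) = -54 and 2·3^2 − 2·6^2 = -54.
Assume a(j) = 2·3^j − 2·6^j for all 1 ≤ j ≤ m, where m ≥ 2.
Then a(m+1) = 9a(m) − 18a(m−1) = 9·(2·3^m − 2·6^m) − 18·(2·3^{m−1} − 2·6^{m−1}) = 2·(9·3 − 18)3^{m−1} − 2·(9·6 − 18)6^{m−1} = 18·3^{m−1} − 72·6^{m−1} = 2·3^{m+1} − 2·6^{m+1}.
So the formula holds for m+1, and by strong induction a(n) = 2·3^n − 2·6^n for all n ≥ 1.

a(n) = 2·3^n − 2·6^n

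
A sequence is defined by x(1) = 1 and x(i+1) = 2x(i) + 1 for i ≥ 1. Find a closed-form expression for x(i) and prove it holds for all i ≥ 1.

Claim: x(i) = 2^i − 1.

Base case: x(1) = 1, and 2^1 − 1 = 2 − 1 = 1.
Assume x(m) = 2^m − 1 for some m ≥ 1.
Then x(m+1) = 2x(m) + 1 = 2·(2^m − 1) + 1 = 2^{m+1} − 2 + 1 = 2^{m+1} − 1.
This completes the inductive step, so x(i) = 2^i − 1 for all i ≥ 1.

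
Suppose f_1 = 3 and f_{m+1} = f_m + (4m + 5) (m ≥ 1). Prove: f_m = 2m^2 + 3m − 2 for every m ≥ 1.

Base case: f_1 = 3, and 2·1^2 + 3·1 − 2 = 3.
Assume f_j = 2j^2 + 3j − 2.
Then f_{j+1} = f_j + (4j + 5) = (2j^2 + 3j − 2) + (4j + 5) = 2j^2 + 7j + 3,
and 2·(j+1)^2 + 3·(j+1) − 2 = 2j^2 + 7j + 3.
Hence f_m = 2m^2 + 3m − 2 for every m ≥ 1, by induction.

f_m = 2m^2 + 3m − 2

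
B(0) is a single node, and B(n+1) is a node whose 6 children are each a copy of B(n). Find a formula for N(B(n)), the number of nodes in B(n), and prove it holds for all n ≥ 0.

Claim: N(B(n)) = (6^{n+1} − 1)/5.

Base case: N(B(0)) = 1, and (6^{0+1} − 1)/5 = 1.
Assume N(B(j)) = (6^{j+1} − 1)/5.
Then N(B(j+1)) = 1 + 6N(B(j)) = 1 + 6·(6^{j+1} − 1)/5 = 1 + (6^{j+2} − 6)/5 = (5 + 6^{j+2} − 6)/5 = (6^{j+2} − 1)/5.
So the formula holds for j+1, and by induction N(B(n)) = (6^{n+1} − 1)/5 for all n ≥ 0.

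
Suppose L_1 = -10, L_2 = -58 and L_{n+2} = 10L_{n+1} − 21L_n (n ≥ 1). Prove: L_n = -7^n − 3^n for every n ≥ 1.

Base cases: L_1 = -10 and -7^1 − 3^1 = -10; L_2 = -58 and -7^2 − 3^2 = -58.
Assume L_j = -7^j − 3^j for all 1 ≤ j ≤ m, where m ≥ 2.
Then L_{m+1} = 10L_m − 21L_{m−1} = 10·(-7^m − 3^m) − 21·(-7^{m−1} − 3^{m−1}) = -(10·7 − 21)7^{m−1} − (10·3 − 21)3^{m−1} = -49·7^{m−1} − 9·3^{m−1} = -7^{m+1} − 3^{m+1}.
By strong induction, L_n = -7^n − 3^n for all n ≥ 1.

L_n = -7^n − 3^n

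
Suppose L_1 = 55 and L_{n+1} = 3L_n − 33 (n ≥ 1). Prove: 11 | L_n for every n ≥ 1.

Base case: L_1 = 55 = 11·5, so 11 | L_1.
Assume 11 | L_m, so L_m = 11t for some integer t.
Then L_{m+1} = 3L_m − 33 = 3·(11t) − 33 = 11(3t − 3), so 11 | L_{m+1}.
By induction, 11 | L_n for all n ≥ 1.

11 | L_n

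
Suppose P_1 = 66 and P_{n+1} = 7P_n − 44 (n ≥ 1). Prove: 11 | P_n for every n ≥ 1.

Base case: P_1 = 66 = 11·6, so 11 | P_1.
Assume 11 | P_r, so P_r = 11t for some integer t.
Then P_{r+1} = 7P_r − 44 = 7·(11t) − 44 = 11(7t − 4), so 11 | P_{r+1}.
Hence 11 | P_n for every n ≥ 1, by induction.

11 | P_n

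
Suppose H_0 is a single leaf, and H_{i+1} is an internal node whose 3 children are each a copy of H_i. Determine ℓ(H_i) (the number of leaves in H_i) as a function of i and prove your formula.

Claim: ℓ(H_i) = 3^i.

Base case: ℓ(H_0) = 1, and 3^0 = 1.
Assume ℓ(H_m) = 3^m.
Then ℓ(H_{m+1}) = 3·ℓ(H_m) = 3·3^m = 3^{m+1}.
This completes the inductive step, so ℓ(H_i) = 3^i for all i ≥ 0.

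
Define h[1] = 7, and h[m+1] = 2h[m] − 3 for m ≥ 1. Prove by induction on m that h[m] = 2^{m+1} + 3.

Base case: h[1] = 7, and 2^{1+1} + 3 = 4 + 3 = 7.
Assume h[j] = 2^{j+1} + 3 for some j ≥ 1.
Then h[j+1] = 2h[j] − 3 = 2·(2^{j+1} + 3) − 3 = 2^{j+2} + 6 − 3 = 2^{j+2} + 3.
So the formula holds for j+1, and by induction h[m] = 2^{m+1} + 3 for all m ≥ 1.

h[m] = 2^{m+1} + 3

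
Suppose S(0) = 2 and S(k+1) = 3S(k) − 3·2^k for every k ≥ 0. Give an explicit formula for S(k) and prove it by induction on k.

Claim: S(k) = -3^k + 3·2^k.

Base case: S(0) = 2, and -3^0 + 3·2^0 = -1 + 3 = 2.
Assume S(j) = -3^j + 3·2^j for some j ≥ 0.
Then S(j+1) = 3S(j) − 3·2^j = 3·(-3^j + 3·2^j) − 3·2^j = -3^{j+1} + 9·2^j − 3·2^j = -3^{j+1} + 6·2^j = -3^{j+1} + 3·2^{j+1}.
So the formula holds for j+1, and by induction S(k) = -3^k + 3·2^k for all k ≥ 0.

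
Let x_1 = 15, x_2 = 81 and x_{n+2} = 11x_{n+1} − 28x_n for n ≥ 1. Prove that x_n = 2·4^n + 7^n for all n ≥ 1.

Base cases: x_1 = 15 and 2·4^1 + 7^1 = 15; x_2 = 81 and 2·4^2 + 7^2 = 81.
Assume x_j = 2·4^j + 7^j for all 1 ≤ j ≤ m, where m ≥ 2.
Then x_{m+1} = 11x_m − 28x_{m−1} = 11·(2·4^m + 7^m) − 28·(2·4^{m−1} + 7^{m−1}) = 2·(11·4 − 28)4^{m−1} + (11·7 − 28)7^{m−1} = 32·4^{m−1} + 49·7^{m−1} = 2·4^{m+1} + 7^{m+1}.
So the formula holds for m+1, and by strong induction x_n = 2·4^n + 7^n for all n ≥ 1.

x_n = 2·4^n + 7^n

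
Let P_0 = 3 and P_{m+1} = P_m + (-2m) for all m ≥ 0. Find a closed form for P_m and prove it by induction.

Claim: P_m = -m^2 + m + 3.

Base case: P_0 = 3, and -0^2 + 0 + 3 = 3.
Assume P_k = -k^2 + k + 3.
Then P_{k+1} = P_k + (-2k) = (-k^2 + k + 3) + (-2k) = -k^2 − k + 3,
and -(k+1)^2 + (k+1) + 3 = -k^2 − k + 3.
This completes the inductive step, so P_m = -m^2 + m + 3 for all m ≥ 0.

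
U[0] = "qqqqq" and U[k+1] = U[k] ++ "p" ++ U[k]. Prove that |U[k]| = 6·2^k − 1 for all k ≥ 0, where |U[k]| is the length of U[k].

Base case: |U[0]| = 5, and 6·2^0 − 1 = 5.
Assume |U[r]| = 6·2^r − 1.
Then |U[r+1]| = |U[r]| + 1 + |U[r]| = 2|U[r]| + 1 = 2(6·2^r − 1) + 1 = 6·2^{r+1} − 2 + 1 = 6·2^{r+1} − 1.
Hence |U[k]| = 6·2^k − 1 for every k ≥ 0, by induction.

|U[k]| = 6·2^k − 1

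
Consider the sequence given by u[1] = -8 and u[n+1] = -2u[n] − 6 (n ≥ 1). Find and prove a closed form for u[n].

Claim: u[n] = 3·(-2)^n − 2.

Base case: u[1] = -8, and 3·(-2)^1 − 2 = -6 − 2 = -8.
Assume u[m] = 3·(-2)^m − 2 for some m ≥ 1.
Then u[m+1] = -2u[m] − 6 = -2·(3·(-2)^m − 2) − 6 = -6·(-2)^m + 4 − 6 = 3·(-2)^{m+1} − 2.
So the formula holds for m+1, and by induction u[n] = 3·(-2)^n − 2 for all n ≥ 1.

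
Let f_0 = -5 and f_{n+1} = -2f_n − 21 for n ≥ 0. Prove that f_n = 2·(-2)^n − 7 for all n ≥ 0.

Base case: f_0 = -5, and 2·(-2)^0 − 7 = 2 − 7 = -5.
Assume f_r = 2·(-2)^r − 7 for some r ≥ 0.
Then f_{r+1} = -2f_r − 21 = -2·(2·(-2)^r − 7) − 21 = -4·(-2)^r + 14 − 21 = 2·(-2)^{r+1} − 7.
So the formula holds for r+1, and by induction f_n = 2·(-2)^n − 7 for all n ≥ 0.

f_n = 2·(-2)^n − 7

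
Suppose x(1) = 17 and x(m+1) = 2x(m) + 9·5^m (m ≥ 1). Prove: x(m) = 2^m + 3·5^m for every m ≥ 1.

Base case: x(1) = 17, and 2^1 + 3·5^1 = 2 + 15 = 17.
Assume x(r) = 2^r + 3·5^r for some r ≥ 1.
Then x(r+1) = 2x(r) + 9·5^r = 2·(2^r + 3·5^r) + 9·5^r = 2^{r+1} + 6·5^r + 9·5^r = 2^{r+1} + 15·5^r = 2^{r+1} + 3·5^{r+1}.
Hence x(m) = 2^m + 3·5^m for every m ≥ 1, by induction.

x(m) = 2^m + 3·5^m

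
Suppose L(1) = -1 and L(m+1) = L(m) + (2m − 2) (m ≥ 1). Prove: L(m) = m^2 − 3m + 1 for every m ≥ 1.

Base case: L(1) = -1, and 1^2 − 3·1 + 1 = -1.
Assume L(k) = k^2 − 3k + 1.
Then L(k+1) = L(k) + (2k − 2) = (k^2 − 3k + 1) + (2k − 2) = k^2 − k − 1,
and (k+1)^2 − 3·(k+1) + 1 = k^2 − k − 1.
This completes the inductive step, so L(m) = m^2 − 3m + 1 for all m ≥ 1.

L(m) = m^2 − 3m + 1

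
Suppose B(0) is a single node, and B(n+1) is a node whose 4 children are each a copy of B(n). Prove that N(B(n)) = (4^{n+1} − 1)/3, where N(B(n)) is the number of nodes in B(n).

Base case: N(B(0)) = 1, and (4^{0+1} − 1)/3 = 1.
Assume N(B(m)) = (4^{m+1} − 1)/3.
Then N(B(m+1)) = 1 + 4N(B(m)) = 1 + 4·(4^{m+1} − 1)/3 = 1 + (4^{m+2} − 4)/3 = (3 + 4^{m+2} − 4)/3 = (4^{m+2} − 1)/3.
So the formula holds for m+1, and by induction N(B(n)) = (4^{n+1} − 1)/3 for all n ≥ 0.

N(B(n)) = (4^{n+1} − 1)/3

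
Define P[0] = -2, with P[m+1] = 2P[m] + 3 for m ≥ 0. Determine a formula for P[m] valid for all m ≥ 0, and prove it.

Claim: P[m] = 2^m − 3.

Base case: P[0] = -2, and 2^0 − 3 = 1 − 3 = -2.
Assume P[k] = 2^k − 3 for some k ≥ 0.
Then P[k+1] = 2P[k] + 3 = 2·(2^k − 3) + 3 = 2^{k+1} − 6 + 3 = 2^{k+1} − 3.
This completes the inductive step, so P[m] = 2^m − 3 for all m ≥ 0.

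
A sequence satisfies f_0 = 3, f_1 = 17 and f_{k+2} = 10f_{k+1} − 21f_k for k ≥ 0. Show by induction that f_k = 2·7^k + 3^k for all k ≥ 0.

Base cases: f_0 = 3 and 2·7^0 + 3^0 = 3; f_1 = 17 and 2·7^1 + 3^1 = 17.
Assume f_j = 2·7^j + 3^j for all 0 ≤ j ≤ m, where m ≥ 1.
Then f_{m+1} = 10f_m − 21f_{m−1} = 10·(2·7^m + 3^m) − 21·(2·7^{m−1} + 3^{m−1}) = 2·(10·7 − 21)7^{m−1} + (10·3 − 21)3^{m−1} = 98·7^{m−1} + 9·3^{m−1} = 2·7^{m+1} + 3^{m+1}.
This completes the inductive step, so f_k = 2·7^k + 3^k for all k ≥ 0.

f_k = 2·7^k + 3^k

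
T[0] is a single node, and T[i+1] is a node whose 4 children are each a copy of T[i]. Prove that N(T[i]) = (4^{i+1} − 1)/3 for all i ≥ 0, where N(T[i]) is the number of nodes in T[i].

Base case: N(T[0]) = 1, and (4^{0+1} − 1)/3 = 1.
Assume N(T[k]) = (4^{k+1} − 1)/3.
Then N(T[k+1]) = 1 + 4N(T[k]) = 1 + 4·(4^{k+1} − 1)/3 = 1 + (4^{k+2} − 4)/3 = (3 + 4^{k+2} − 4)/3 = (4^{k+2} − 1)/3.
By induction, N(T[i]) = (4^{i+1} − 1)/3 for all i ≥ 0.

N(T[i]) = (4^{i+1} − 1)/3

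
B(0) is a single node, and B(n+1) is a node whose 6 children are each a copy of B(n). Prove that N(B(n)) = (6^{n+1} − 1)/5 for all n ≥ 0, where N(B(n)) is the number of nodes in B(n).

Base case: N(B(0)) = 1, and (6^{0+1} − 1)/5 = 1.
Assume N(B(j)) = (6^{j+1} − 1)/5.
Then N(B(j+1)) = 1 + 6N(B(j)) = 1 + 6·(6^{j+1} − 1)/5 = 1 + (6^{j+2} − 6)/5 = (5 + 6^{j+2} − 6)/5 = (6^{j+2} − 1)/5.
So the formula holds for j+1, and by induction N(B(n)) = (6^{n+1} − 1)/5 for all n ≥ 0.

N(B(n)) = (6^{n+1} − 1)/5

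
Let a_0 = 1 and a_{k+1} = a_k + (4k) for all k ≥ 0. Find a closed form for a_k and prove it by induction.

Claim: a_k = 2k^2 − 2k + 1.

Base case: a_0 = 1, and 2·0^2 − 2·0 + 1 = 1.
Assume a_j = 2j^2 − 2j + 1.
Then a_{j+1} = a_j + (4j) = (2j^2 − 2j + 1) + (4j) = 2j^2 + 2j + 1,
and 2·(j+1)^2 − 2·(j+1) + 1 = 2j^2 + 2j + 1.
Hence a_k = 2k^2 − 2k + 1 for every k ≥ 0, by induction.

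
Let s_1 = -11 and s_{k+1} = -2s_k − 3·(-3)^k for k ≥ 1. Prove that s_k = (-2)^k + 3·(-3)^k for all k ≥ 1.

Base case: s_1 = -11, and (-2)^1 + 3·(-3)^1 = -2 − 9 = -11.
Assume s_r = (-2)^r + 3·(-3)^r for some r ≥ 1.
Then s_{r+1} = -2s_r − 3·(-3)^r = -2·((-2)^r + 3·(-3)^r) − 3·(-3)^r = (-2)^{r+1} − 6·(-3)^r − 3·(-3)^r = (-2)^{r+1} − 9·(-3)^r = (-2)^{r+1} + 3·(-3)^{r+1}.
Hence s_k = (-2)^k + 3·(-3)^k for every k ≥ 1, by induction.

s_k = (-2)^k + 3·(-3)^k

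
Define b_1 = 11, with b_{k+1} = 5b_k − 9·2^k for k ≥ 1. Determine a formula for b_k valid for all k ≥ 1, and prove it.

Claim: b_k = 5^k + 3·2^k.

Base case: b_1 = 11, and 5^1 + 3·2^1 = 5 + 6 = 11.
Assume b_r = 5^r + 3·2^r for some r ≥ 1.
Then b_{r+1} = 5b_r − 9·2^r = 5·(5^r + 3·2^r) − 9·2^r = 5^{r+1} + 15·2^r − 9·2^r = 5^{r+1} + 6·2^r = 5^{r+1} + 3·2^{r+1}.
This completes the inductive step, so b_k = 5^k + 3·2^k for all k ≥ 1.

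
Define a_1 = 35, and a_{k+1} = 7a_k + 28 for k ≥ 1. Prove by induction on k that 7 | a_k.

Base case: a_1 = 35 = 7·5, so 7 | a_1.
Assume 7 | a_m, so a_m = 7t for some integer t.
Then a_{m+1} = 7a_m + 28 = 7·(7t) + 28 = 7(7t + 4), so 7 | a_{m+1}.
So the property holds for m+1, and by induction 7 | a_k for all k ≥ 1.

7 | a_k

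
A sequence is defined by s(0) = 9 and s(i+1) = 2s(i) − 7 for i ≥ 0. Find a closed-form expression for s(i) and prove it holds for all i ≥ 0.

Claim: s(i) = 2^{i+1} + 7.

Base case: s(0) = 9, and 2^{0+1} + 7 = 2 + 7 = 9.
Assume s(m) = 2^{m+1} + 7 for some m ≥ 0.
Then s(m+1) = 2s(m) − 7 = 2·(2^{m+1} + 7) − 7 = 2^{m+2} + 14 − 7 = 2^{m+2} + 7.
So the formula holds for m+1, and by induction s(i) = 2^{i+1} + 7 for all i ≥ 0.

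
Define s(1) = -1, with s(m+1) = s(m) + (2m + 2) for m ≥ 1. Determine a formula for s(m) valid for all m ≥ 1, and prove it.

Claim: s(m) = m^2 + m − 3.

Base case: s(1) = -1, and 1^2 + 1 − 3 = -1.
Assume s(r) = r^2 + r − 3.
Then s(r+1) = s(r) + (2r + 2) = (r^2 + r − 3) + (2r + 2) = r^2 + 3r − 1,
and (r+1)^2 + (r+1) − 3 = r^2 + 3r − 1.
By induction, s(m) = m^2 + m − 3 for all m ≥ 1.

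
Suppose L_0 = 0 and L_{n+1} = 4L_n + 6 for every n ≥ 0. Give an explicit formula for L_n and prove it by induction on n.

Claim: L_n = 2·4^n − 2.

Base case: L_0 = 0, and 2·4^0 − 2 = 2 − 2 = 0.
Assume L_j = 2·4^j − 2 for some j ≥ 0.
Then L_{j+1} = 4L_j + 6 = 4·(2·4^j − 2) + 6 = 8·4^j − 8 + 6 = 2·4^{j+1} − 2.
By induction, L_n = 2·4^n − 2 for all n ≥ 0.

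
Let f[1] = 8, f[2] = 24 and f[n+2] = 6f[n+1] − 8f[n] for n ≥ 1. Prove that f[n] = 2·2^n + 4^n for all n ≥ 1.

Base cases: f[1] = 8 and 2·2^1 + 4^1 = 8; f[2] = 24 and 2·2^2 + 4^2 = 24.
Assume f[i] = 2·2^i + 4^i for all 1 ≤ i ≤ j, where j ≥ 2.
Then f[j+1] = 6f[j] − 8f[j−1] = 6·(2·2^j + 4^j) − 8·(2·2^{j−1} + 4^{j−1}) = 2·(6·2 − 8)2^{j−1} + (6·4 − 8)4^{j−1} = 8·2^{j−1} + 16·4^{j−1} = 2·2^{j+1} + 4^{j+1}.
This completes the inductive step, so f[n] = 2·2^n + 4^n for all n ≥ 1.

f[n] = 2·2^n + 4^n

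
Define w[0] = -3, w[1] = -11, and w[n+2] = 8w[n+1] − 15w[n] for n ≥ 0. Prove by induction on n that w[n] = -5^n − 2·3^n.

Base cases: w[0] = -3 and -5^0 − 2·3^0 = -3; w[1] = -11 and -5^1 − 2·3^1 = -11.
Assume w[i] = -5^i − 2·3^i for all 0 ≤ i ≤ j, where j ≥ 1.
Then w[j+1] = 8w[j] − 15w[j−1] = 8·(-5^j − 2·3^j) − 15·(-5^{j−1} − 2·3^{j−1}) = -(8·5 − 15)5^{j−1} − 2·(8·3 − 15)3^{j−1} = -25·5^{j−1} − 18·3^{j−1} = -5^{j+1} − 2·3^{j+1}.
So the formula holds for j+1, and by strong induction w[n] = -5^n − 2·3^n for all n ≥ 0.

w[n] = -5^n − 2·3^n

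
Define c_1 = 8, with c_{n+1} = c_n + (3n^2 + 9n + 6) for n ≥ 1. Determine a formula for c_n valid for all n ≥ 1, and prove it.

Claim: c_n = n^3 + 3n^2 + 2n + 2.

Base case: c_1 = 8, and 1^3 + 3·1^2 + 2·1 + 2 = 8.
Assume c_r = r^3 + 3r^2 + 2r + 2.
Then c_{r+1} = c_r + (3r^2 + 9r + 6) = (r^3 + 3r^2 + 2r + 2) + (3r^2 + 9r + 6) = r^3 + 6r^2 + 11r + 8,
and (r+1)^3 + 3·(r+1)^2 + 2·(r+1) + 2 = r^3 + 6r^2 + 11r + 8.
This completes the inductive step, so c_n = n^3 + 3n^2 + 2n + 2 for all n ≥ 1.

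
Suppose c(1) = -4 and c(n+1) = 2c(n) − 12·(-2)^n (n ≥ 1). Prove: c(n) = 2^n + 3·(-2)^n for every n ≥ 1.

Base case: c(1) = -4, and 2^1 + 3·(-2)^1 = 2 − 6 = -4.
Assume c(k) = 2^k + 3·(-2)^k for some k ≥ 1.
Then c(k+1) = 2c(k) − 12·(-2)^k = 2·(2^k + 3·(-2)^k) − 12·(-2)^k = 2^{k+1} + 6·(-2)^k − 12·(-2)^k = 2^{k+1} − 6·(-2)^k = 2^{k+1} + 3·(-2)^{k+1}.
By induction, c(n) = 2^n + 3·(-2)^n for all n ≥ 1.

c(n) = 2^n + 3·(-2)^n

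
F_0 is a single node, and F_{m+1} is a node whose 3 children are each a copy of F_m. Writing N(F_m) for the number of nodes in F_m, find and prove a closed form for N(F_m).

Claim: N(F_m) = (3^{m+1} − 1)/2.

Base case: N(F_0) = 1, and (3^{0+1} − 1)/2 = 1.
Assume N(F_k) = (3^{k+1} − 1)/2.
Then N(F_{k+1}) = 1 + 3N(F_k) = 1 + 3·(3^{k+1} − 1)/2 = 1 + (3^{k+2} − 3)/2 = (2 + 3^{k+2} − 3)/2 = (3^{k+2} − 1)/2.
So the formula holds for k+1, and by induction N(F_m) = (3^{m+1} − 1)/2 for all m ≥ 0.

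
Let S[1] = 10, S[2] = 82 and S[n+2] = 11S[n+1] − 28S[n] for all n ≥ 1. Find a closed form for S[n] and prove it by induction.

Claim: S[n] = 2·7^n − 4^n.

Base cases: S[1] = 10 and 2·7^1 − 4^1 = 10; S[2] = 82 and 2·7^2 − 4^2 = 82.
Assume S[j] = 2·7^j − 4^j for all 1 ≤ j ≤ k, where k ≥ 2.
Then S[k+1] = 11S[k] − 28S[k−1] = 11·(2·7^k − 4^k) − 28·(2·7^{k−1} − 4^{k−1}) = 2·(11·7 − 28)7^{k−1} − (11·4 − 28)4^{k−1} = 98·7^{k−1} − 16·4^{k−1} = 2·7^{k+1} − 4^{k+1}.
This completes the inductive step, so S[n] = 2·7^n − 4^n for all n ≥ 1.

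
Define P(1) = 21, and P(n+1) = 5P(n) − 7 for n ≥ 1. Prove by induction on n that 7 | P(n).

Base case: P(1) = 21 = 7·3, so 7 | P(1).
Assume 7 | P(k), so P(k) = 7t for some integer t.
Then P(k+1) = 5P(k) − 7 = 5·(7t) − 7 = 7(5t − 1), so 7 | P(k+1).
This completes the inductive step, so 7 | P(n) for all n ≥ 1.

7 | P(n)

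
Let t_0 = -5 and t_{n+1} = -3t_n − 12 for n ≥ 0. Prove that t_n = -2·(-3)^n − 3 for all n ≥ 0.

Base case: t_0 = -5, and -2·(-3)^0 − 3 = -2 − 3 = -5.
Assume t_k = -2·(-3)^k − 3 for some k ≥ 0.
Then t_{k+1} = -3t_k − 12 = -3·(-2·(-3)^k − 3) − 12 = 6·(-3)^k + 9 − 12 = -2·(-3)^{k+1} − 3.
By induction, t_n = -2·(-3)^n − 3 for all n ≥ 0.

t_n = -2·(-3)^n − 3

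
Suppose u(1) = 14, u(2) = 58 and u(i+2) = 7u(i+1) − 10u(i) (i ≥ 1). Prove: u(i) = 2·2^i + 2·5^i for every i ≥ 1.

Base cases: u(1) = 14 and 2·2^1 + 2·5^1 = 14; u(2) = 58 and 2·2^2 + 2·5^2 = 58.
Assume u(j) = 2·2^j + 2·5^j for all 1 ≤ j ≤ r, where r ≥ 2.
Then u(r+1) = 7u(r) − 10u(r−1) = 7·(2·2^r + 2·5^r) − 10·(2·2^{r−1} + 2·5^{r−1}) = 2·(7·2 − 10)2^{r−1} + 2·(7·5 − 10)5^{r−1} = 8·2^{r−1} + 50·5^{r−1} = 2·2^{r+1} + 2·5^{r+1}.
So the formula holds for r+1, and by strong induction u(i) = 2·2^i + 2·5^i for all i ≥ 1.

u(i) = 2·2^i + 2·5^i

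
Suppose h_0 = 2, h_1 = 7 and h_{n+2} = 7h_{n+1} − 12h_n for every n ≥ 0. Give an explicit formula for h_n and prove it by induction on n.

Claim: h_n = 4^n + 3^n.

Base cases: h_0 = 2 and 4^0 + 3^0 = 2; h_1 = 7 and 4^1 + 3^1 = 7.
Assume h_i = 4^i + 3^i for all 0 ≤ i ≤ j, where j ≥ 1.
Then h_{j+1} = 7h_j − 12h_{j−1} = 7·(4^j + 3^j) − 12·(4^{j−1} + 3^{j−1}) = (7·4 − 12)4^{j−1} + (7·3 − 12)3^{j−1} = 16·4^{j−1} + 9·3^{j−1} = 4^{j+1} + 3^{j+1}.
Hence h_n = 4^n + 3^n for every n ≥ 0, by strong induction.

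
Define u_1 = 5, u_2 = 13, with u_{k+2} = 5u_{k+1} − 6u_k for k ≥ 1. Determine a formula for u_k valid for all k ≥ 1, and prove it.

Claim: u_k = 2^k + 3^k.

Base cases: u_1 = 5 and 2^1 + 3^1 = 5; u_2 = 13 and 2^2 + 3^2 = 13.
Assume u_i = 2^i + 3^i for all 1 ≤ i ≤ j, where j ≥ 2.
Then u_{j+1} = 5u_j − 6u_{j−1} = 5·(2^j + 3^j) − 6·(2^{j−1} + 3^{j−1}) = (5·2 − 6)2^{j−1} + (5·3 − 6)3^{j−1} = 4·2^{j−1} + 9·3^{j−1} = 2^{j+1} + 3^{j+1}.
By strong induction, u_k = 2^k + 3^k for all k ≥ 1.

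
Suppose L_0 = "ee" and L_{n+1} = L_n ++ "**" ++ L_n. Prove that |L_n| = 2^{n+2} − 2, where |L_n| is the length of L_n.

Base case: |L_0| = 2, and 2^{0+2} − 2 = 2.
Assume |L_r| = 2^{r+2} − 2.
Then |L_{r+1}| = |L_r| + 2 + |L_r| = 2|L_r| + 2 = 2(2^{r+2} − 2) + 2 = 2^{r+3} − 4 + 2 = 2^{r+3} − 2.
So the formula holds for r+1, and by induction |L_n| = 2^{n+2} − 2 for all n ≥ 0.

|L_n| = 2^{n+2} − 2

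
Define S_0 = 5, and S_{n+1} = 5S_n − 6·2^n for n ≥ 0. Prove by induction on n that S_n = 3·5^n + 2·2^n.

Base case: S_0 = 5, and 3·5^0 + 2·2^0 = 3 + 2 = 5.
Assume S_m = 3·5^m + 2·2^m for some m ≥ 0.
Then S_{m+1} = 5S_m − 6·2^m = 5·(3·5^m + 2·2^m) − 6·2^m = 3·5^{m+1} + 10·2^m − 6·2^m = 3·5^{m+1} + 4·2^m = 3·5^{m+1} + 2·2^{m+1}.
This completes the inductive step, so S_n = 3·5^n + 2·2^n for all n ≥ 0.

S_n = 3·5^n + 2·2^n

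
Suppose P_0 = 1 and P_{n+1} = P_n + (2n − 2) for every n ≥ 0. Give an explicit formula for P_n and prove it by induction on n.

Claim: P_n = n^2 − 3n + 1.

Base case: P_0 = 1, and 0^2 − 3·0 + 1 = 1.
Assume P_k = k^2 − 3k + 1.
Then P_{k+1} = P_k + (2k − 2) = (k^2 − 3k + 1) + (2k − 2) = k^2 − k − 1,
and (k+1)^2 − 3·(k+1) + 1 = k^2 − k − 1.
By induction, P_n = n^2 − 3n + 1 for all n ≥ 0.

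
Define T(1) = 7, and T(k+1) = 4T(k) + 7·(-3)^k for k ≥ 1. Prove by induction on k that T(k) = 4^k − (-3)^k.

Base case: T(1) = 7, and 4^1 − (-3)^1 = 4 + 3 = 7.
Assume T(m) = 4^m − (-3)^m for some m ≥ 1.
Then T(m+1) = 4T(m) + 7·(-3)^m = 4·(4^m − (-3)^m) + 7·(-3)^m = 4^{m+1} − 4·(-3)^m + 7·(-3)^m = 4^{m+1} + 3·(-3)^m = 4^{m+1} − (-3)^{m+1}.
This completes the inductive step, so T(k) = 4^k − (-3)^k for all k ≥ 1.

T(k) = 4^k − (-3)^k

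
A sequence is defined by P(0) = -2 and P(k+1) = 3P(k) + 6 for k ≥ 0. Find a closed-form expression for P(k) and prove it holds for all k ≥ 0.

Claim: P(k) = 3^k − 3.

Base case: P(0) = -2, and 3^0 − 3 = 1 − 3 = -2.
Assume P(m) = 3^m − 3 for some m ≥ 0.
Then P(m+1) = 3P(m) + 6 = 3·(3^m − 3) + 6 = 3^{m+1} − 9 + 6 = 3^{m+1} − 3.
So the formula holds for m+1, and by induction P(k) = 3^k − 3 for all k ≥ 0.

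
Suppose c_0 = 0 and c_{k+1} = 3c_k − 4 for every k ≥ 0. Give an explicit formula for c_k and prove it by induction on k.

Claim: c_k = -2·3^k + 2.

Base case: c_0 = 0, and -2·3^0 + 2 = -2 + 2 = 0.
Assume c_j = -2·3^j + 2 for some j ≥ 0.
Then c_{j+1} = 3c_j − 4 = 3·(-2·3^j + 2) − 4 = -6·3^j + 6 − 4 = -2·3^{j+1} + 2.
This completes the inductive step, so c_k = -2·3^k + 2 for all k ≥ 0.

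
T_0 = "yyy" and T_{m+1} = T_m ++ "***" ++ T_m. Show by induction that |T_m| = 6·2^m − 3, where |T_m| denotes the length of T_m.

Base case: |T_0| = 3, and 6·2^0 − 3 = 3.
Assume |T_r| = 6·2^r − 3.
Then |T_{r+1}| = |T_r| + 3 + |T_r| = 2|T_r| + 3 = 2(6·2^r − 3) + 3 = 6·2^{r+1} − 6 + 3 = 6·2^{r+1} − 3.
By induction, |T_m| = 6·2^m − 3 for all m ≥ 0.

|T_m| = 6·2^m − 3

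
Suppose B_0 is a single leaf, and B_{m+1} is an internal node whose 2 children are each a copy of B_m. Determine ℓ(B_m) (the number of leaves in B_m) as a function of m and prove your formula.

Claim: ℓ(B_m) = 2^m.

Base case: ℓ(B_0) = 1, and 2^0 = 1.
Assume ℓ(B_r) = 2^r.
Then ℓ(B_{r+1}) = 2·ℓ(B_r) = 2·2^r = 2^{r+1}.
Hence ℓ(B_m) = 2^m for every m ≥ 0, by induction.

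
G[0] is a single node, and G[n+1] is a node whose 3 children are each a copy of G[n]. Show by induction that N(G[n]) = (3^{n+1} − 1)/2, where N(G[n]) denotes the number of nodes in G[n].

Base case: N(G[0]) = 1, and (3^{0+1} − 1)/2 = 1.
Assume N(G[r]) = (3^{r+1} − 1)/2.
Then N(G[r+1]) = 1 + 3N(G[r]) = 1 + 3·(3^{r+1} − 1)/2 = 1 + (3^{r+2} − 3)/2 = (2 + 3^{r+2} − 3)/2 = (3^{r+2} − 1)/2.
This completes the inductive step, so N(G[n]) = (3^{n+1} − 1)/2 for all n ≥ 0.

N(G[n]) = (3^{n+1} − 1)/2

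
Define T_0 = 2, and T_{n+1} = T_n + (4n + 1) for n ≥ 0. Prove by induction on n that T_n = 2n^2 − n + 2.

Base case: T_0 = 2, and 2·0^2 − 0 + 2 = 2.
Assume T_r = 2r^2 − r + 2.
Then T_{r+1} = T_r + (4r + 1) = (2r^2 − r + 2) + (4r + 1) = 2r^2 + 3r + 3,
and 2·(r+1)^2 − (r+1) + 2 = 2r^2 + 3r + 3.
Hence T_n = 2n^2 − n + 2 for every n ≥ 0, by induction.

T_n = 2n^2 − n + 2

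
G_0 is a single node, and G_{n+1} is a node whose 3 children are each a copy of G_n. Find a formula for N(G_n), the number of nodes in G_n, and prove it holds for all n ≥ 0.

Claim: N(G_n) = (3^{n+1} − 1)/2.

Base case: N(G_0) = 1, and (3^{0+1} − 1)/2 = 1.
Assume N(G_j) = (3^{j+1} − 1)/2.
Then N(G_{j+1}) = 1 + 3N(G_j) = 1 + 3·(3^{j+1} − 1)/2 = 1 + (3^{j+2} − 3)/2 = (2 + 3^{j+2} − 3)/2 = (3^{j+2} − 1)/2.
Hence N(G_n) = (3^{n+1} − 1)/2 for every n ≥ 0, by induction.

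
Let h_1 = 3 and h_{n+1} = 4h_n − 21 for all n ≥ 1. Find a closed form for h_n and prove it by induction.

Claim: h_n = -4^n + 7.

Base case: h_1 = 3, and -4^1 + 7 = -4 + 7 = 3.
Assume h_r = -4^r + 7 for some r ≥ 1.
Then h_{r+1} = 4h_r − 21 = 4·(-4^r + 7) − 21 = -4^{r+1} + 28 − 21 = -4^{r+1} + 7.
By induction, h_n = -4^n + 7 for all n ≥ 1.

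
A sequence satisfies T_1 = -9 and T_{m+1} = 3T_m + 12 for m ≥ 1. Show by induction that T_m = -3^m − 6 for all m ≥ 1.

Base case: T_1 = -9, and -3^1 − 6 = -3 − 6 = -9.
Assume T_r = -3^r − 6 for some r ≥ 1.
Then T_{r+1} = 3T_r + 12 = 3·(-3^r − 6) + 12 = -3^{r+1} − 18 + 12 = -3^{r+1} − 6.
So the formula holds for r+1, and by induction T_m = -3^m − 6 for all m ≥ 1.

T_m = -3^m − 6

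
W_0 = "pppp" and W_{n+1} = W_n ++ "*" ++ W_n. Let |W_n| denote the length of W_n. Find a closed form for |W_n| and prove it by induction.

Claim: |W_n| = 5·2^n − 1.

Base case: |W_0| = 4, and 5·2^0 − 1 = 4.
Assume |W_j| = 5·2^j − 1.
Then |W_{j+1}| = |W_j| + 1 + |W_j| = 2|W_j| + 1 = 2(5·2^j − 1) + 1 = 5·2^{j+1} − 2 + 1 = 5·2^{j+1} − 1.
Hence |W_n| = 5·2^n − 1 for every n ≥ 0, by induction.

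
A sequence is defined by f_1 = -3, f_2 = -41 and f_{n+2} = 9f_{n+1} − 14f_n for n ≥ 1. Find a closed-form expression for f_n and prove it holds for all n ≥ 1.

Claim: f_n = 2·2^n − 7^n.

Base cases: f_1 = -3 and 2·2^1 − 7^1 = -3; f_2 = -41 and 2·2^2 − 7^2 = -41.
Assume f_j = 2·2^j − 7^j for all 1 ≤ j ≤ m, where m ≥ 2.
Then f_{m+1} = 9f_m − 14f_{m−1} = 9·(2·2^m − 7^m) − 14·(2·2^{m−1} − 7^{m−1}) = 2·(9·2 − 14)2^{m−1} − (9·7 − 14)7^{m−1} = 8·2^{m−1} − 49·7^{m−1} = 2·2^{m+1} − 7^{m+1}.
By strong induction, f_n = 2·2^n − 7^n for all n ≥ 1.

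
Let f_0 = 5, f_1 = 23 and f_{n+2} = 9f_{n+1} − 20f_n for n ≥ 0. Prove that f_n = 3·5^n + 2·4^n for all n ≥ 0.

Base cases: f_0 = 5 and 3·5^0 + 2·4^0 = 5; f_1 = 23 and 3·5^1 + 2·4^1 = 23.
Assume f_j = 3·5^j + 2·4^j for all 0 ≤ j ≤ m, where m ≥ 1.
Then f_{m+1} = 9f_m − 20f_{m−1} = 9·(3·5^m + 2·4^m) − 20·(3·5^{m−1} + 2·4^{m−1}) = 3·(9·5 − 20)5^{m−1} + 2·(9·4 − 20)4^{m−1} = 75·5^{m−1} + 32·4^{m−1} = 3·5^{m+1} + 2·4^{m+1}.
Hence f_n = 3·5^n + 2·4^n for every n ≥ 0, by strong induction.

f_n = 3·5^n + 2·4^n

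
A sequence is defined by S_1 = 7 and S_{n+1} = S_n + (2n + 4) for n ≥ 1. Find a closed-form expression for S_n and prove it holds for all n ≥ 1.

Claim: S_n = n^2 + 3n + 3.

Base case: S_1 = 7, and 1^2 + 3·1 + 3 = 7.
Assume S_r = r^2 + 3r + 3.
Then S_{r+1} = S_r + (2r + 4) = (r^2 + 3r + 3) + (2r + 4) = r^2 + 5r + 7,
and (r+1)^2 + 3·(r+1) + 3 = r^2 + 5r + 7.
Hence S_n = n^2 + 3n + 3 for every n ≥ 1, by induction.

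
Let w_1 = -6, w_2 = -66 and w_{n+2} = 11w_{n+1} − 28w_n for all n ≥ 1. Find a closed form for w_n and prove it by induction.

Claim: w_n = 2·4^n − 2·7^n.

Base cases: w_1 = -6 and 2·4^1 − 2·7^1 = -6; w_2 = -66 and 2·4^2 − 2·7^2 = -66.
Assume w_j = 2·4^j − 2·7^j for all 1 ≤ j ≤ k, where k ≥ 2.
Then w_{k+1} = 11w_k − 28w_{k−1} = 11·(2·4^k − 2·7^k) − 28·(2·4^{k−1} − 2·7^{k−1}) = 2·(11·4 − 28)4^{k−1} − 2·(11·7 − 28)7^{k−1} = 32·4^{k−1} − 98·7^{k−1} = 2·4^{k+1} − 2·7^{k+1}.
So the formula holds for k+1, and by strong induction w_n = 2·4^n − 2·7^n for all n ≥ 1.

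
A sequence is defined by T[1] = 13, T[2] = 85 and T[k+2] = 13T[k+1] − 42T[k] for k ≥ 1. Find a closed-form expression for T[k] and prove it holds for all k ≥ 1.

Claim: T[k] = 7^k + 6^k.

Base cases: T[1] = 13 and 7^1 + 6^1 = 13; T[2] = 85 and 7^2 + 6^2 = 85.
Assume T[j] = 7^j + 6^j for all 1 ≤ j ≤ r, where r ≥ 2.
Then T[r+1] = 13T[r] − 42T[r−1] = 13·(7^r + 6^r) − 42·(7^{r−1} + 6^{r−1}) = (13·7 − 42)7^{r−1} + (13·6 − 42)6^{r−1} = 49·7^{r−1} + 36·6^{r−1} = 7^{r+1} + 6^{r+1}.
By strong induction, T[k] = 7^k + 6^k for all k ≥ 1.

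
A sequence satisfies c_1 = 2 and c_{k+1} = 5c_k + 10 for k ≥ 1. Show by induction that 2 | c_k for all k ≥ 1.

Base case: c_1 = 2 = 2·1, so 2 | c_1.
Assume 2 | c_r, so c_r = 2t for some integer t.
Then c_{r+1} = 5c_r + 10 = 5·(2t) + 10 = 2(5t + 5), so 2 | c_{r+1}.
Hence 2 | c_k for every k ≥ 1, by induction.

2 | c_k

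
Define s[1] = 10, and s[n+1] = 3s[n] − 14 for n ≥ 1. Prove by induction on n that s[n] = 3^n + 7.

Base case: s[1] = 10, and 3^1 + 7 = 3 + 7 = 10.
Assume s[j] = 3^j + 7 for some j ≥ 1.
Then s[j+1] = 3s[j] − 14 = 3·(3^j + 7) − 14 = 3^{j+1} + 21 − 14 = 3^{j+1} + 7.
Hence s[n] = 3^n + 7 for every n ≥ 1, by induction.

s[n] = 3^n + 7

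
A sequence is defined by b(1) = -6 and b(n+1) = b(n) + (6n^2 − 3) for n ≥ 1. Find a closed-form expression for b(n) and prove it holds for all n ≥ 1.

Claim: b(n) = 2n^3 − 3n^2 − 2n − 3.

Base case: b(1) = -6, and 2·1^3 − 3·1^2 − 2·1 − 3 = -6.
Assume b(j) = 2j^3 − 3j^2 − 2j − 3.
Then b(j+1) = b(j) + (6j^2 − 3) = (2j^3 − 3j^2 − 2j − 3) + (6j^2 − 3) = 2j^3 + 3j^2 − 2j − 6,
and 2·(j+1)^3 − 3·(j+1)^2 − 2·(j+1) − 3 = 2j^3 + 3j^2 − 2j − 6.
This completes the inductive step, so b(n) = 2n^3 − 3n^2 − 2n − 3 for all n ≥ 1.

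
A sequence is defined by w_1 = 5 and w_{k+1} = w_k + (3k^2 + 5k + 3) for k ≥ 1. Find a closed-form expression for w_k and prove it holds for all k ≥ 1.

Claim: w_k = k^3 + k^2 + k + 2.

Base case: w_1 = 5, and 1^3 + 1^2 + 1 + 2 = 5.
Assume w_j = j^3 + j^2 + j + 2.
Then w_{j+1} = w_j + (3j^2 + 5j + 3) = (j^3 + j^2 + j + 2) + (3j^2 + 5j + 3) = j^3 + 4j^2 + 6j + 5,
and (j+1)^3 + (j+1)^2 + (j+1) + 2 = j^3 + 4j^2 + 6j + 5.
Hence w_k = k^3 + k^2 + k + 2 for every k ≥ 1, by induction.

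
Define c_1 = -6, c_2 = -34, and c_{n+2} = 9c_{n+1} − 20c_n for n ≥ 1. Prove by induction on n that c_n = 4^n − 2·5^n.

Base cases: c_1 = -6 and 4^1 − 2·5^1 = -6; c_2 = -34 and 4^2 − 2·5^2 = -34.
Assume c_j = 4^j − 2·5^j for all 1 ≤ j ≤ r, where r ≥ 2.
Then c_{r+1} = 9c_r − 20c_{r−1} = 9·(4^r − 2·5^r) − 20·(4^{r−1} − 2·5^{r−1}) = (9·4 − 20)4^{r−1} − 2·(9·5 − 20)5^{r−1} = 16·4^{r−1} − 50·5^{r−1} = 4^{r+1} − 2·5^{r+1}.
By strong induction, c_n = 4^n − 2·5^n for all n ≥ 1.

c_n = 4^n − 2·5^n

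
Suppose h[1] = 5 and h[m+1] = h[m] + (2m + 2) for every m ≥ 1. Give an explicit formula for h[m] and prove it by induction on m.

Claim: h[m] = m^2 + m + 3.

Base case: h[1] = 5, and 1^2 + 1 + 3 = 5.
Assume h[j] = j^2 + j + 3.
Then h[j+1] = h[j] + (2j + 2) = (j^2 + j + 3) + (2j + 2) = j^2 + 3j + 5,
and (j+1)^2 + (j+1) + 3 = j^2 + 3j + 5.
By induction, h[m] = m^2 + m + 3 for all m ≥ 1.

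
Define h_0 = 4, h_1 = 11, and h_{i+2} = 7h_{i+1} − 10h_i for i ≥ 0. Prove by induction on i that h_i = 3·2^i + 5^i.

Base cases: h_0 = 4 and 3·2^0 + 5^0 = 4; h_1 = 11 and 3·2^1 + 5^1 = 11.
Assume h_t = 3·2^t + 5^t for all 0 ≤ t ≤ j, where j ≥ 1.
Then h_{j+1} = 7h_j − 10h_{j−1} = 7·(3·2^j + 5^j) − 10·(3·2^{j−1} + 5^{j−1}) = 3·(7·2 − 10)2^{j−1} + (7·5 − 10)5^{j−1} = 12·2^{j−1} + 25·5^{j−1} = 3·2^{j+1} + 5^{j+1}.
Hence h_i = 3·2^i + 5^i for every i ≥ 0, by strong induction.

h_i = 3·2^i + 5^i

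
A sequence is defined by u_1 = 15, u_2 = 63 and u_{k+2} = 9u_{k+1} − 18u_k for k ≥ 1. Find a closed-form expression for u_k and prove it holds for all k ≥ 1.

Claim: u_k = 3·3^k + 6^k.

Base cases: u_1 = 15 and 3·3^1 + 6^1 = 15; u_2 = 63 and 3·3^2 + 6^2 = 63.
Assume u_j = 3·3^j + 6^j for all 1 ≤ j ≤ r, where r ≥ 2.
Then u_{r+1} = 9u_r − 18u_{r−1} = 9·(3·3^r + 6^r) − 18·(3·3^{r−1} + 6^{r−1}) = 3·(9·3 − 18)3^{r−1} + (9·6 − 18)6^{r−1} = 27·3^{r−1} + 36·6^{r−1} = 3·3^{r+1} + 6^{r+1}.
So the formula holds for r+1, and by strong induction u_k = 3·3^k + 6^k for all k ≥ 1.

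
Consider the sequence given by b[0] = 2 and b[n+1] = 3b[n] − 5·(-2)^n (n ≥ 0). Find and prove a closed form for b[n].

Claim: b[n] = 3^n + (-2)^n.

Base case: b[0] = 2, and 3^0 + (-2)^0 = 1 + 1 = 2.
Assume b[j] = 3^j + (-2)^j for some j ≥ 0.
Then b[j+1] = 3b[j] − 5·(-2)^j = 3·(3^j + (-2)^j) − 5·(-2)^j = 3^{j+1} + 3·(-2)^j − 5·(-2)^j = 3^{j+1} − 2·(-2)^j = 3^{j+1} + (-2)^{j+1}.
Hence b[n] = 3^n + (-2)^n for every n ≥ 0, by induction.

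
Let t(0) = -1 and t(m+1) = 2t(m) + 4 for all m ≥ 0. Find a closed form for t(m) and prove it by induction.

Claim: t(m) = 3·2^m − 4.

Base case: t(0) = -1, and 3·2^0 − 4 = 3 − 4 = -1.
Assume t(r) = 3·2^r − 4 for some r ≥ 0.
Then t(r+1) = 2t(r) + 4 = 2·(3·2^r − 4) + 4 = 6·2^r − 8 + 4 = 3·2^{r+1} − 4.
Hence t(m) = 3·2^m − 4 for every m ≥ 0, by induction.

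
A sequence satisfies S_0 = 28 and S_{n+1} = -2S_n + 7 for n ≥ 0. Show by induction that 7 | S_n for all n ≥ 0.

Base case: S_0 = 28 = 7·4, so 7 | S_0.
Assume 7 | S_m, so S_m = 7t for some integer t.
Then S_{m+1} = -2S_m + 7 = -2·(7t) + 7 = 7(-2t + 1), so 7 | S_{m+1}.
So the property holds for m+1, and by induction 7 | S_n for all n ≥ 0.

7 | S_n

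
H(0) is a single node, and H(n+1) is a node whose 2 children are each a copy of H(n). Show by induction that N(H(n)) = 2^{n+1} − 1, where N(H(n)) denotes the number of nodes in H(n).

Base case: N(H(0)) = 1, and 2^{0+1} − 1 = 1.
Assume N(H(j)) = 2^{j+1} − 1.
Then N(H(j+1)) = 1 + 2N(H(j)) = 1 + 2(2^{j+1} − 1) = 2^{j+2} − 2 + 1 = 2^{j+2} − 1.
Hence N(H(n)) = 2^{n+1} − 1 for every n ≥ 0, by induction.

N(H(n)) = 2^{n+1} − 1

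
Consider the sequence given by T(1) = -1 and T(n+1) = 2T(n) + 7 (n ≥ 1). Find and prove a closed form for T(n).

Claim: T(n) = 3·2^n − 7.

Base case: T(1) = -1, and 3·2^1 − 7 = 6 − 7 = -1.
Assume T(m) = 3·2^m − 7 for some m ≥ 1.
Then T(m+1) = 2T(m) + 7 = 2·(3·2^m − 7) + 7 = 6·2^m − 14 + 7 = 3·2^{m+1} − 7.
Hence T(n) = 3·2^n − 7 for every n ≥ 1, by induction.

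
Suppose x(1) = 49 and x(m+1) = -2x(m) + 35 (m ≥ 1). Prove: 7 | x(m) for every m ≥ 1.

Base case: x(1) = 49 = 7·7, so 7 | x(1).
Assume 7 | x(r), so x(r) = 7t for some integer t.
Then x(r+1) = -2x(r) + 35 = -2·(7t) + 35 = 7(-2t + 5), so 7 | x(r+1).
This completes the inductive step, so 7 | x(m) for all m ≥ 1.

7 | x(m)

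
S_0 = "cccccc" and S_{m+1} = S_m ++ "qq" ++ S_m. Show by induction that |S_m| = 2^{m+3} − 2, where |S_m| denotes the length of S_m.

Base case: |S_0| = 6, and 2^{0+3} − 2 = 6.
Assume |S_k| = 2^{k+3} − 2.
Then |S_{k+1}| = |S_k| + 2 + |S_k| = 2|S_k| + 2 = 2(2^{k+3} − 2) + 2 = 2^{k+1+3} − 4 + 2 = 2^{k+1+3} − 2.
So the formula holds for k+1, and by induction |S_m| = 2^{m+3} − 2 for all m ≥ 0.

|S_m| = 2^{m+3} − 2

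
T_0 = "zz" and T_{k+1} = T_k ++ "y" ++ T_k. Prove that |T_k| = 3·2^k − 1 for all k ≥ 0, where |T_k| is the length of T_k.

Base case: |T_0| = 2, and 3·2^0 − 1 = 2.
Assume |T_j| = 3·2^j − 1.
Then |T_{j+1}| = |T_j| + 1 + |T_j| = 2|T_j| + 1 = 2(3·2^j − 1) + 1 = 3·2^{j+1} − 2 + 1 = 3·2^{j+1} − 1.
By induction, |T_k| = 3·2^k − 1 for all k ≥ 0.

|T_k| = 3·2^k − 1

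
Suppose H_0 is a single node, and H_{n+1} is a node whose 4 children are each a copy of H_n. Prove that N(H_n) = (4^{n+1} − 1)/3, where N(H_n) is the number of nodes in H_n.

Base case: N(H_0) = 1, and (4^{0+1} − 1)/3 = 1.
Assume N(H_r) = (4^{r+1} − 1)/3.
Then N(H_{r+1}) = 1 + 4N(H_r) = 1 + 4·(4^{r+1} − 1)/3 = 1 + (4^{r+2} − 4)/3 = (3 + 4^{r+2} − 4)/3 = (4^{r+2} − 1)/3.
This completes the inductive step, so N(H_n) = (4^{n+1} − 1)/3 for all n ≥ 0.

N(H_n) = (4^{n+1} − 1)/3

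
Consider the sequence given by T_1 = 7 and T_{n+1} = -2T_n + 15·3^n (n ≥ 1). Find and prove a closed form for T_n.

Claim: T_n = (-2)^n + 3·3^n.

Base case: T_1 = 7, and (-2)^1 + 3·3^1 = -2 + 9 = 7.
Assume T_k = (-2)^k + 3·3^k for some k ≥ 1.
Then T_{k+1} = -2T_k + 15·3^k = -2·((-2)^k + 3·3^k) + 15·3^k = (-2)^{k+1} − 6·3^k + 15·3^k = (-2)^{k+1} + 9·3^k = (-2)^{k+1} + 3·3^{k+1}.
By induction, T_n = (-2)^n + 3·3^n for all n ≥ 1.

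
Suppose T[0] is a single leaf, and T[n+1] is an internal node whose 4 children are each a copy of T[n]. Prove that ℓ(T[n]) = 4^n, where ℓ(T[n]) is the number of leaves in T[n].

Base case: ℓ(T[0]) = 1, and 4^0 = 1.
Assume ℓ(T[r]) = 4^r.
Then ℓ(T[r+1]) = 4·ℓ(T[r]) = 4·4^r = 4^{r+1}.
This completes the inductive step, so ℓ(T[n]) = 4^n for all n ≥ 0.

ℓ(T[n]) = 4^n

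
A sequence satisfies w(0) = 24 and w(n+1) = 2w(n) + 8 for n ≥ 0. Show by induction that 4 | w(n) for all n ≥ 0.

Base case: w(0) = 24 = 4·6, so 4 | w(0).
Assume 4 | w(k), so w(k) = 4t for some integer t.
Then w(k+1) = 2w(k) + 8 = 2·(4t) + 8 = 4(2t + 2), so 4 | w(k+1).
So the property holds for k+1, and by induction 4 | w(n) for all n ≥ 0.

4 | w(n)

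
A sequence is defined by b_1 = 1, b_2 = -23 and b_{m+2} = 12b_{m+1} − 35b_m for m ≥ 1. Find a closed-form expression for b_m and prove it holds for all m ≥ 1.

Claim: b_m = 3·5^m − 2·7^m.

Base cases: b_1 = 1 and 3·5^1 − 2·7^1 = 1; b_2 = -23 and 3·5^2 − 2·7^2 = -23.
Assume b_j = 3·5^j − 2·7^j for all 1 ≤ j ≤ k, where k ≥ 2.
Then b_{k+1} = 12b_k − 35b_{k−1} = 12·(3·5^k − 2·7^k) − 35·(3·5^{k−1} − 2·7^{k−1}) = 3·(12·5 − 35)5^{k−1} − 2·(12·7 − 35)7^{k−1} = 75·5^{k−1} − 98·7^{k−1} = 3·5^{k+1} − 2·7^{k+1}.
By strong induction, b_m = 3·5^m − 2·7^m for all m ≥ 1.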